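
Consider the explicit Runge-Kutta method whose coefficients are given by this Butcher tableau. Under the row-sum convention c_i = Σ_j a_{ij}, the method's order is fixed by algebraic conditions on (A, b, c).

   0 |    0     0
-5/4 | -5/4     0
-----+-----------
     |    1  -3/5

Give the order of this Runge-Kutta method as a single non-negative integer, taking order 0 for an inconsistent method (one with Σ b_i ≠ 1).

0

b = (1, -3/5)
c = (0, -5/4)
Σ b_i: 1·1 + (-3/5)·1 = 2/5 ≠ 1 ⇒ order 0.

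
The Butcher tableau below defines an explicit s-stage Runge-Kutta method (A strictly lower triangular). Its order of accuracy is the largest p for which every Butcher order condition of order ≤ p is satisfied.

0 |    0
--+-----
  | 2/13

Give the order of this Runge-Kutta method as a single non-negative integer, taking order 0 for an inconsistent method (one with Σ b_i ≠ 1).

b = (2/13)
c = (0)
Σ b_i: 2/13·1 = 2/13 ≠ 1 ⇒ order 0.

0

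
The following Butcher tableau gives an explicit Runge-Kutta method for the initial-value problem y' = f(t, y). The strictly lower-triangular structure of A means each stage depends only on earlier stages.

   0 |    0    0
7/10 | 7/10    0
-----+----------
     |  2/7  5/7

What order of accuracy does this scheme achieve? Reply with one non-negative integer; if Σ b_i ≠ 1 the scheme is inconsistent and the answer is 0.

b = (2/7, 5/7)
c = (0, 7/10)
Σ b_i: 2/7·1 + 5/7·1 = 1 ✓
b·c: 5/7·7/10 = 1/2 ✓; 2 stages ⇒ order 2.

2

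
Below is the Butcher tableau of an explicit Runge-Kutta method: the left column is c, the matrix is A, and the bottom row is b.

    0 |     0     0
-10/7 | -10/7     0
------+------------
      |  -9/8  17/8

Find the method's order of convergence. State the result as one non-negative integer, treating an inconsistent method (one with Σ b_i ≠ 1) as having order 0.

b = (-9/8, 17/8)
c = (0, -10/7)
Σ b_i: (-9/8)·1 + 17/8·1 = 1 ✓
b·c: 17/8·(-10/7) = -85/28 ≠ 1/2 ⇒ order 1.

1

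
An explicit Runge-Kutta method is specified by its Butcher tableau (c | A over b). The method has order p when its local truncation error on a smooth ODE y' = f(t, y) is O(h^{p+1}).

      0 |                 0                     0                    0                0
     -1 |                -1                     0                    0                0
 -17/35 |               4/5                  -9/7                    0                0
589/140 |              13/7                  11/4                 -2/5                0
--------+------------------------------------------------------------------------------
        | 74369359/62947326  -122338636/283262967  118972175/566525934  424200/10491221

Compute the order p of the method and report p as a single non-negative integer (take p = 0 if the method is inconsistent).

3

b = (74369359/62947326, -122338636/283262967, 118972175/566525934, 424200/10491221)
c = (0, -1, -17/35, 589/140)
Ac = (0, 0, 9/7, -1789/700)
Σ b_i: 74369359/62947326·1 + (-122338636/283262967)·1 + 118972175/566525934·1 + 424200/10491221·1 = 1 ✓
b·c: (-122338636/283262967)·(-1) + 118972175/566525934·(-17/35) + 424200/10491221·589/140 = 1/2 ✓
b·c²: (-122338636/283262967)·1 + 118972175/566525934·289/1225 + 424200/10491221·346921/19600 = 1/3 ✓
b·Ac: 118972175/566525934·9/7 + 424200/10491221·(-1789/700) = 1/6 ✓
b·c³: (-122338636/283262967)·(-1) + 118972175/566525934·(-4913/42875) + 424200/10491221·204336469/2744000 = 210900016013/61688379480 ≠ 1/4 ⇒ order 3.
b·(c∘Ac): 118972175/566525934·(-153/245) + 424200/10491221·(-1053721/98000) = -623382407/1101578205 ≠ 1/8
b·Ac²: 118972175/566525934·(-9/7) + 424200/10491221·65063/24500 = -358291807/2203156410 ≠ 1/12
b·A²c: 424200/10491221·(-18/35) = -218160/10491221 ≠ 1/24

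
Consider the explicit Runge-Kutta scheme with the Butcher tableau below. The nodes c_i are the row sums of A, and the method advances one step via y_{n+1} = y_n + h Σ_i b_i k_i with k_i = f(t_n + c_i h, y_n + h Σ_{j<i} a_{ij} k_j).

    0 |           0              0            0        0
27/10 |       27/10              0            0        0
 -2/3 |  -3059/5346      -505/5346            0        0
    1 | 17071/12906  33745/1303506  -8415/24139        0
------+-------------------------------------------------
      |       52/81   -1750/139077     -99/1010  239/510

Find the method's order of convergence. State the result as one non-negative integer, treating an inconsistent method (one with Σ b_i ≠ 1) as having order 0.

4

b = (52/81, -1750/139077, -99/1010, 239/510)
c = (0, 27/10, -2/3, 1)
Ac = (0, 0, -101/396, 289/956)
Σ b_i: 52/81·1 + (-1750/139077)·1 + (-99/1010)·1 + 239/510·1 = 1 ✓
b·c: (-1750/139077)·27/10 + (-99/1010)·(-2/3) + 239/510·1 = 1/2 ✓
b·c²: (-1750/139077)·729/100 + (-99/1010)·4/9 + 239/510·1 = 1/3 ✓
b·Ac: (-99/1010)·(-101/396) + 239/510·289/956 = 1/6 ✓
b·c³: (-1750/139077)·19683/1000 + (-99/1010)·(-8/27) + 239/510·1 = 1/4 ✓
b·(c∘Ac): (-99/1010)·101/594 + 239/510·289/956 = 1/8 ✓
b·Ac²: (-99/1010)·(-303/440) + 239/510·323/9560 = 1/12 ✓
b·A²c: 239/510·85/956 = 1/24 ✓; 4 stages ⇒ order 4.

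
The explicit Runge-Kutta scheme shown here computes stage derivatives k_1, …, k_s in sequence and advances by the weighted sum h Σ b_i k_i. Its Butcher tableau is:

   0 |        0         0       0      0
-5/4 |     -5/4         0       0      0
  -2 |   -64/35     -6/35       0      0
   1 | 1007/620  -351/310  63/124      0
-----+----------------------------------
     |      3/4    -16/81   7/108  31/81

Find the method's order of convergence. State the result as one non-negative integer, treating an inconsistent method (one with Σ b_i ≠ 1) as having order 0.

4

b = (3/4, -16/81, 7/108, 31/81)
c = (0, -5/4, -2, 1)
Ac = (0, 0, 3/14, 99/248)
Σ b_i: 3/4·1 + (-16/81)·1 + 7/108·1 + 31/81·1 = 1 ✓
b·c: (-16/81)·(-5/4) + 7/108·(-2) + 31/81·1 = 1/2 ✓
b·c²: (-16/81)·25/16 + 7/108·4 + 31/81·1 = 1/3 ✓
b·Ac: 7/108·3/14 + 31/81·99/248 = 1/6 ✓
b·c³: (-16/81)·(-125/64) + 7/108·(-8) + 31/81·1 = 1/4 ✓
b·(c∘Ac): 7/108·(-3/7) + 31/81·99/248 = 1/8 ✓
b·Ac²: 7/108·(-15/56) + 31/81·261/992 = 1/12 ✓
b·A²c: 31/81·27/248 = 1/24 ✓; 4 stages ⇒ order 4.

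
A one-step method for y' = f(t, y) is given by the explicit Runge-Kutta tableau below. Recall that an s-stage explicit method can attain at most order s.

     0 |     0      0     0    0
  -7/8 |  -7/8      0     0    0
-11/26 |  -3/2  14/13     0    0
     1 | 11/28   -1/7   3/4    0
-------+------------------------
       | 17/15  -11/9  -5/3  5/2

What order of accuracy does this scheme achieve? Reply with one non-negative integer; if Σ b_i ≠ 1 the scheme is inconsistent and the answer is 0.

b = (17/15, -11/9, -5/3, 5/2)
c = (0, -7/8, -11/26, 1)
Ac = (0, 0, -49/52, -5/26)
Σ b_i: 17/15·1 + (-11/9)·1 + (-5/3)·1 + 5/2·1 = 67/90 ≠ 1 ⇒ order 0.

0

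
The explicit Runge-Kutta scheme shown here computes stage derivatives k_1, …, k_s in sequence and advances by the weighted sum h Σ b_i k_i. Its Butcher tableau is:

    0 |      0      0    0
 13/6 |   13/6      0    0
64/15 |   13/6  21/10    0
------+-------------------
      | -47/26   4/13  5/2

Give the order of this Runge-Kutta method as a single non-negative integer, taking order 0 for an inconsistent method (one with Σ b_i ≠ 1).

1

b = (-47/26, 4/13, 5/2)
c = (0, 13/6, 64/15)
Ac = (0, 0, 91/20)
Σ b_i: (-47/26)·1 + 4/13·1 + 5/2·1 = 1 ✓
b·c: 4/13·13/6 + 5/2·64/15 = 34/3 ≠ 1/2 ⇒ order 1.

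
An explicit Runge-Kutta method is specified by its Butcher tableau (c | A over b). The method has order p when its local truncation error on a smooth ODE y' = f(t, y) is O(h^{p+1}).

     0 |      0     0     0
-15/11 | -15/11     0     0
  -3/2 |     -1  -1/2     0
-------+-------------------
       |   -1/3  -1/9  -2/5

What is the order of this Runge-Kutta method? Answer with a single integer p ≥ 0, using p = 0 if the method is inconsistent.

b = (-1/3, -1/9, -2/5)
c = (0, -15/11, -3/2)
Ac = (0, 0, 15/22)
Σ b_i: (-1/3)·1 + (-1/9)·1 + (-2/5)·1 = -38/45 ≠ 1 ⇒ order 0.

0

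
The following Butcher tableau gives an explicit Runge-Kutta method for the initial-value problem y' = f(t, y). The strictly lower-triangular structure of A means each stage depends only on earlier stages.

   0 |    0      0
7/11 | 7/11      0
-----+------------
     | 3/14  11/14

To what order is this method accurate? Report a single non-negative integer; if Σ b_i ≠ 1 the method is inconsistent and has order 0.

2

b = (3/14, 11/14)
c = (0, 7/11)
Σ b_i: 3/14·1 + 11/14·1 = 1 ✓
b·c: 11/14·7/11 = 1/2 ✓; 2 stages ⇒ order 2.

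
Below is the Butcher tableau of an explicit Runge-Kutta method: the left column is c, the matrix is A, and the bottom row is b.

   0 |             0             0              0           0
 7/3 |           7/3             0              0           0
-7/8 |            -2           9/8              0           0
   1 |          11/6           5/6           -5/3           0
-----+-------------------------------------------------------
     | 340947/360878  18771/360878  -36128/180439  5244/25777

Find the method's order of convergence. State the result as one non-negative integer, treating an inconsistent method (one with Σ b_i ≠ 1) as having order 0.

3

b = (340947/360878, 18771/360878, -36128/180439, 5244/25777)
c = (0, 7/3, -7/8, 1)
Ac = (0, 0, 21/8, 245/72)
Σ b_i: 340947/360878·1 + 18771/360878·1 + (-36128/180439)·1 + 5244/25777·1 = 1 ✓
b·c: 18771/360878·7/3 + (-36128/180439)·(-7/8) + 5244/25777·1 = 1/2 ✓
b·c²: 18771/360878·49/9 + (-36128/180439)·49/64 + 5244/25777·1 = 1/3 ✓
b·Ac: (-36128/180439)·21/8 + 5244/25777·245/72 = 1/6 ✓
b·c³: 18771/360878·343/27 + (-36128/180439)·(-343/512) + 5244/25777·1 = 3705769/3711888 ≠ 1/4 ⇒ order 3.
b·(c∘Ac): (-36128/180439)·(-147/64) + 5244/25777·245/72 = 89096/77331 ≠ 1/8
b·Ac²: (-36128/180439)·49/8 + 5244/25777·5635/1728 = -2089633/3711888 ≠ 1/12
b·A²c: 5244/25777·(-35/8) = -45885/51554 ≠ 1/24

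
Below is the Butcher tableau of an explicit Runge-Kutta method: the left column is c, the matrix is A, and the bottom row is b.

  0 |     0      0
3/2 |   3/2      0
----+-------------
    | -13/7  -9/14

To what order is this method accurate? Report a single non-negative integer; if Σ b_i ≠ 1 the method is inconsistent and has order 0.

0

b = (-13/7, -9/14)
c = (0, 3/2)
Σ b_i: (-13/7)·1 + (-9/14)·1 = -5/2 ≠ 1 ⇒ order 0.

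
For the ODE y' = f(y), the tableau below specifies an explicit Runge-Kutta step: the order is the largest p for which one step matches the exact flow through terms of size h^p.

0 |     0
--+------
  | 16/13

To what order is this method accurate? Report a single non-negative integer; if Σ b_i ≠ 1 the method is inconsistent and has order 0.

0

b = (16/13)
c = (0)
Σ b_i: 16/13·1 = 16/13 ≠ 1 ⇒ order 0.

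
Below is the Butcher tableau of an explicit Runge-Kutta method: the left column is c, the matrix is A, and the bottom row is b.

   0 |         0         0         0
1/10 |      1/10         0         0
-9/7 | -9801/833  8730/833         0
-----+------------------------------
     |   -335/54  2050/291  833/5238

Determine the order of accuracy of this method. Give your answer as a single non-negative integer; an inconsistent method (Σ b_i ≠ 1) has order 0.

b = (-335/54, 2050/291, 833/5238)
c = (0, 1/10, -9/7)
Ac = (0, 0, 873/833)
Σ b_i: (-335/54)·1 + 2050/291·1 + 833/5238·1 = 1 ✓
b·c: 2050/291·1/10 + 833/5238·(-9/7) = 1/2 ✓
b·c²: 2050/291·1/100 + 833/5238·81/49 = 1/3 ✓
b·Ac: 833/5238·873/833 = 1/6 ✓; 3 stages ⇒ order 3.

3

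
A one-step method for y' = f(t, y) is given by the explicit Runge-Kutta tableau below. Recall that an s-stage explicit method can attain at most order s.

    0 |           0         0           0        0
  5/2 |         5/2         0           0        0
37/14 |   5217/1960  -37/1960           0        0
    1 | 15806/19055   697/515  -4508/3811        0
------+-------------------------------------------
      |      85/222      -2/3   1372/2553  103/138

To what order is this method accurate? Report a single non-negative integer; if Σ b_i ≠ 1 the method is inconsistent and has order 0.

b = (85/222, -2/3, 1372/2553, 103/138)
c = (0, 5/2, 37/14, 1)
Ac = (0, 0, -37/784, 53/206)
Σ b_i: 85/222·1 + (-2/3)·1 + 1372/2553·1 + 103/138·1 = 1 ✓
b·c: (-2/3)·5/2 + 1372/2553·37/14 + 103/138·1 = 1/2 ✓
b·c²: (-2/3)·25/4 + 1372/2553·1369/196 + 103/138·1 = 1/3 ✓
b·Ac: 1372/2553·(-37/784) + 103/138·53/206 = 1/6 ✓
b·c³: (-2/3)·125/8 + 1372/2553·50653/2744 + 103/138·1 = 1/4 ✓
b·(c∘Ac): 1372/2553·(-1369/10976) + 103/138·53/206 = 1/8 ✓
b·Ac²: 1372/2553·(-185/1568) + 103/138·81/412 = 1/12 ✓
b·A²c: 103/138·23/412 = 1/24 ✓; 4 stages ⇒ order 4.

4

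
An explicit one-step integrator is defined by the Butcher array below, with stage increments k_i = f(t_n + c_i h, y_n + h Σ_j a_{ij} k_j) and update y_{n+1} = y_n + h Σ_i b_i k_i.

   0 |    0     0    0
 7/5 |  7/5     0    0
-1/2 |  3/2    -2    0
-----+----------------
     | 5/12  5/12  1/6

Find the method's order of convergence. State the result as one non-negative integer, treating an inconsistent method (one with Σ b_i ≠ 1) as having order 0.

b = (5/12, 5/12, 1/6)
c = (0, 7/5, -1/2)
Ac = (0, 0, -14/5)
Σ b_i: 5/12·1 + 5/12·1 + 1/6·1 = 1 ✓
b·c: 5/12·7/5 + 1/6·(-1/2) = 1/2 ✓
b·c²: 5/12·49/25 + 1/6·1/4 = 103/120 ≠ 1/3 ⇒ order 2.
b·Ac: 1/6·(-14/5) = -7/15 ≠ 1/6

2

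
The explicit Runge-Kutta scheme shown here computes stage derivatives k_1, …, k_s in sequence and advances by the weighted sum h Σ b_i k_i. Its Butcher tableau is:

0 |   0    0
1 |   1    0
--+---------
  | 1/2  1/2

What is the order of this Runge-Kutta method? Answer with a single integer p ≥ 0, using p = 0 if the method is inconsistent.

2

b = (1/2, 1/2)
c = (0, 1)
Σ b_i: 1/2·1 + 1/2·1 = 1 ✓
b·c: 1/2·1 = 1/2 ✓; 2 stages ⇒ order 2.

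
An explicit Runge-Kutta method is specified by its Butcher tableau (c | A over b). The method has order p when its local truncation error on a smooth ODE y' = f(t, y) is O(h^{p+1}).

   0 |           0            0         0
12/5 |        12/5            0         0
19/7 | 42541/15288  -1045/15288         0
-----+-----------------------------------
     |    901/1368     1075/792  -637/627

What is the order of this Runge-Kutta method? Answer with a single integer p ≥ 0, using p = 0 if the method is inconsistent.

3

b = (901/1368, 1075/792, -637/627)
c = (0, 12/5, 19/7)
Ac = (0, 0, -209/1274)
Σ b_i: 901/1368·1 + 1075/792·1 + (-637/627)·1 = 1 ✓
b·c: 1075/792·12/5 + (-637/627)·19/7 = 1/2 ✓
b·c²: 1075/792·144/25 + (-637/627)·361/49 = 1/3 ✓
b·Ac: (-637/627)·(-209/1274) = 1/6 ✓; 3 stages ⇒ order 3.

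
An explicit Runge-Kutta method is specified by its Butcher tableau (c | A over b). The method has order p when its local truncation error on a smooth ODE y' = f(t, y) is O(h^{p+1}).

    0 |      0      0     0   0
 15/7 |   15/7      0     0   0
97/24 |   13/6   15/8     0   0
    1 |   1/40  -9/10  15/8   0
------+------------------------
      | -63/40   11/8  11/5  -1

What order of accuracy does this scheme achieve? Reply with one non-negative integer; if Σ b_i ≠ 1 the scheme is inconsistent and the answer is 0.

1

b = (-63/40, 11/8, 11/5, -1)
c = (0, 15/7, 97/24, 1)
Ac = (0, 0, 225/56, 2531/448)
Σ b_i: (-63/40)·1 + 11/8·1 + 11/5·1 + (-1)·1 = 1 ✓
b·c: 11/8·15/7 + 11/5·97/24 + (-1)·1 = 1138/105 ≠ 1/2 ⇒ order 1.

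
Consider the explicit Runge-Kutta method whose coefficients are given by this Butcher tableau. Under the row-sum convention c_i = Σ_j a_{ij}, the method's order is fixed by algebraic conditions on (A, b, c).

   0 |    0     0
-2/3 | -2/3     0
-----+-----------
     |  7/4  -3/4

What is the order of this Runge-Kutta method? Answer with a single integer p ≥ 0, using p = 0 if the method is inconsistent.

2

b = (7/4, -3/4)
c = (0, -2/3)
Σ b_i: 7/4·1 + (-3/4)·1 = 1 ✓
b·c: (-3/4)·(-2/3) = 1/2 ✓; 2 stages ⇒ order 2.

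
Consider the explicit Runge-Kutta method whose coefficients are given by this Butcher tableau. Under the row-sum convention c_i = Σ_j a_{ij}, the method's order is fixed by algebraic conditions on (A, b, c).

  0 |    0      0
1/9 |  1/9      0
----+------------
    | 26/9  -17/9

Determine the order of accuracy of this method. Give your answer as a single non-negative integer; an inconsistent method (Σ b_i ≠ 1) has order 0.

b = (26/9, -17/9)
c = (0, 1/9)
Σ b_i: 26/9·1 + (-17/9)·1 = 1 ✓
b·c: (-17/9)·1/9 = -17/81 ≠ 1/2 ⇒ order 1.

1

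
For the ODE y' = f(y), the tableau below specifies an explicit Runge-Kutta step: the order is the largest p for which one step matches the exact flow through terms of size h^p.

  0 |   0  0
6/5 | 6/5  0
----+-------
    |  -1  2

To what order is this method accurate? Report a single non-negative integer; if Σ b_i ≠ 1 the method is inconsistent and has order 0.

b = (-1, 2)
c = (0, 6/5)
Σ b_i: (-1)·1 + 2·1 = 1 ✓
b·c: 2·6/5 = 12/5 ≠ 1/2 ⇒ order 1.

1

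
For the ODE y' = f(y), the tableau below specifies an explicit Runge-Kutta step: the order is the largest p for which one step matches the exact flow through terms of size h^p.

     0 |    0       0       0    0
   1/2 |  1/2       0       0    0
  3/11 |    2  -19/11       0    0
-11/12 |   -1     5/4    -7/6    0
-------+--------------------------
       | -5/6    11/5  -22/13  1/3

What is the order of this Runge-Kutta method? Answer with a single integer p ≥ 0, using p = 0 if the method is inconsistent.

0

b = (-5/6, 11/5, -22/13, 1/3)
c = (0, 1/2, 3/11, -11/12)
Ac = (0, 0, -19/22, 27/88)
Σ b_i: (-5/6)·1 + 11/5·1 + (-22/13)·1 + 1/3·1 = 1/130 ≠ 1 ⇒ order 0.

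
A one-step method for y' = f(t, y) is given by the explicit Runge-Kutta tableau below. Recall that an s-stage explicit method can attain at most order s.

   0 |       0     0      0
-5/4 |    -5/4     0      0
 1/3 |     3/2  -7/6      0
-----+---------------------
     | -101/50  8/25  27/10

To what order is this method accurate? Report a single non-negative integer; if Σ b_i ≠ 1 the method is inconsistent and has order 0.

2

b = (-101/50, 8/25, 27/10)
c = (0, -5/4, 1/3)
Ac = (0, 0, 35/24)
Σ b_i: (-101/50)·1 + 8/25·1 + 27/10·1 = 1 ✓
b·c: 8/25·(-5/4) + 27/10·1/3 = 1/2 ✓
b·c²: 8/25·25/16 + 27/10·1/9 = 4/5 ≠ 1/3 ⇒ order 2.
b·Ac: 27/10·35/24 = 63/16 ≠ 1/6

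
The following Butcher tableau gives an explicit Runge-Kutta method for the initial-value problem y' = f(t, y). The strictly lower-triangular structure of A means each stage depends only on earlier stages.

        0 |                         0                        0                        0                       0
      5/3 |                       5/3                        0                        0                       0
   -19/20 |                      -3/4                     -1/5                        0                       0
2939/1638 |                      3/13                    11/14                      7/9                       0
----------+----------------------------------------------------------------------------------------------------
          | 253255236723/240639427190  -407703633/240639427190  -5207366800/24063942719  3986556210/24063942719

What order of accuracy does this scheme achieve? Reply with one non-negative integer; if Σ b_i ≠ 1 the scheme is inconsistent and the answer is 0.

b = (253255236723/240639427190, -407703633/240639427190, -5207366800/24063942719, 3986556210/24063942719)
c = (0, 5/3, -19/20, 2939/1638)
Ac = (0, 0, -1/3, 719/1260)
Σ b_i: 253255236723/240639427190·1 + (-407703633/240639427190)·1 + (-5207366800/24063942719)·1 + 3986556210/24063942719·1 = 1 ✓
b·c: (-407703633/240639427190)·5/3 + (-5207366800/24063942719)·(-19/20) + 3986556210/24063942719·2939/1638 = 1/2 ✓
b·c²: (-407703633/240639427190)·25/9 + (-5207366800/24063942719)·361/400 + 3986556210/24063942719·8637721/2683044 = 1/3 ✓
b·Ac: (-5207366800/24063942719)·(-1/3) + 3986556210/24063942719·719/1260 = 1/6 ✓
b·c³: (-407703633/240639427190)·125/27 + (-5207366800/24063942719)·(-6859/8000) + 3986556210/24063942719·25386262019/4394826072 = 35308185907867/31118477505570 ≠ 1/4 ⇒ order 3.
b·(c∘Ac): (-5207366800/24063942719)·19/60 + 3986556210/24063942719·2113141/2063880 = 29192501399/288767312628 ≠ 1/8
b·Ac²: (-5207366800/24063942719)·(-5/9) + 3986556210/24063942719·72689/25200 = 272693172593/455948388360 ≠ 1/12
b·A²c: 3986556210/24063942719·(-7/27) = -1033551610/24063942719 ≠ 1/24

3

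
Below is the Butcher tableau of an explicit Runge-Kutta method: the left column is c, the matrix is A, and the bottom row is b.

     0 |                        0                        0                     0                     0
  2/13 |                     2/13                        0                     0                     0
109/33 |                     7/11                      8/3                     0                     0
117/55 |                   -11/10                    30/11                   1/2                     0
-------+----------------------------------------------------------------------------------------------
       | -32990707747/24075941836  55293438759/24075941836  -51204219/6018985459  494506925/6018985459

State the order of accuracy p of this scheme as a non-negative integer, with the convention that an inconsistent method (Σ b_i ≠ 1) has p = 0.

3

b = (-32990707747/24075941836, 55293438759/24075941836, -51204219/6018985459, 494506925/6018985459)
c = (0, 2/13, 109/33, 117/55)
Ac = (0, 0, 16/39, 1777/858)
Σ b_i: (-32990707747/24075941836)·1 + 55293438759/24075941836·1 + (-51204219/6018985459)·1 + 494506925/6018985459·1 = 1 ✓
b·c: 55293438759/24075941836·2/13 + (-51204219/6018985459)·109/33 + 494506925/6018985459·117/55 = 1/2 ✓
b·c²: 55293438759/24075941836·4/169 + (-51204219/6018985459)·11881/1089 + 494506925/6018985459·13689/3025 = 1/3 ✓
b·Ac: (-51204219/6018985459)·16/39 + 494506925/6018985459·1777/858 = 1/6 ✓
b·c³: 55293438759/24075941836·8/2197 + (-51204219/6018985459)·1295029/35937 + 494506925/6018985459·1601613/166375 = 209914226859982/426053885715315 ≠ 1/4 ⇒ order 3.
b·(c∘Ac): (-51204219/6018985459)·1744/1287 + 494506925/6018985459·5331/1210 = 1809783657191/5164289523822 ≠ 1/8
b·Ac²: (-51204219/6018985459)·32/507 + 494506925/6018985459·2031649/368082 = 7017307155619/15492868571466 ≠ 1/12
b·A²c: 494506925/6018985459·8/39 = 3956055400/234740432901 ≠ 1/24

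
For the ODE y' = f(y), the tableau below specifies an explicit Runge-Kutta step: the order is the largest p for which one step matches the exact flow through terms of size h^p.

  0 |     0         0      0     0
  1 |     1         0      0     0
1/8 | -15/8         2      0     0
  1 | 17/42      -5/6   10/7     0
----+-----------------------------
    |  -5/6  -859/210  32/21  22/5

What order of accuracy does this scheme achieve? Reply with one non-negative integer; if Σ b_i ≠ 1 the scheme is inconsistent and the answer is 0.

3

b = (-5/6, -859/210, 32/21, 22/5)
c = (0, 1, 1/8, 1)
Ac = (0, 0, 2, -55/84)
Σ b_i: (-5/6)·1 + (-859/210)·1 + 32/21·1 + 22/5·1 = 1 ✓
b·c: (-859/210)·1 + 32/21·1/8 + 22/5·1 = 1/2 ✓
b·c²: (-859/210)·1 + 32/21·1/64 + 22/5·1 = 1/3 ✓
b·Ac: 32/21·2 + 22/5·(-55/84) = 1/6 ✓
b·c³: (-859/210)·1 + 32/21·1/512 + 22/5·1 = 5/16 ≠ 1/4 ⇒ order 3.
b·(c∘Ac): 32/21·1/4 + 22/5·(-55/84) = -5/2 ≠ 1/8
b·Ac²: 32/21·2 + 22/5·(-545/672) = -25/48 ≠ 1/12
b·A²c: 22/5·20/7 = 88/7 ≠ 1/24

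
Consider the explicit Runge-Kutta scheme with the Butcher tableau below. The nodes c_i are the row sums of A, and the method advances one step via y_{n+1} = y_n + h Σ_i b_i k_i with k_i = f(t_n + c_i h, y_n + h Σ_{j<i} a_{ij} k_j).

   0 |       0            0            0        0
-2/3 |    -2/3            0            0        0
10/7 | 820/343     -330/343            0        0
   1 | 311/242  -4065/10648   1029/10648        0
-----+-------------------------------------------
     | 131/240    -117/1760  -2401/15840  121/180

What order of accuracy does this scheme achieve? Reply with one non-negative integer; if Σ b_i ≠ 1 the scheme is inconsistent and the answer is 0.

b = (131/240, -117/1760, -2401/15840, 121/180)
c = (0, -2/3, 10/7, 1)
Ac = (0, 0, 220/343, 95/242)
Σ b_i: 131/240·1 + (-117/1760)·1 + (-2401/15840)·1 + 121/180·1 = 1 ✓
b·c: (-117/1760)·(-2/3) + (-2401/15840)·10/7 + 121/180·1 = 1/2 ✓
b·c²: (-117/1760)·4/9 + (-2401/15840)·100/49 + 121/180·1 = 1/3 ✓
b·Ac: (-2401/15840)·220/343 + 121/180·95/242 = 1/6 ✓
b·c³: (-117/1760)·(-8/27) + (-2401/15840)·1000/343 + 121/180·1 = 1/4 ✓
b·(c∘Ac): (-2401/15840)·2200/2401 + 121/180·95/242 = 1/8 ✓
b·Ac²: (-2401/15840)·(-440/1029) + 121/180·10/363 = 1/12 ✓
b·A²c: 121/180·15/242 = 1/24 ✓; 4 stages ⇒ order 4.

4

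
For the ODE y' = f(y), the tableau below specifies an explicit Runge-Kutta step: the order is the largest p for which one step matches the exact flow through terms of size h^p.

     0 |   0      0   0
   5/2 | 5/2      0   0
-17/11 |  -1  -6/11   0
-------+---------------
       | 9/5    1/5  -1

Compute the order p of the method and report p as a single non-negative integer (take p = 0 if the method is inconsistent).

1

b = (9/5, 1/5, -1)
c = (0, 5/2, -17/11)
Ac = (0, 0, -15/11)
Σ b_i: 9/5·1 + 1/5·1 + (-1)·1 = 1 ✓
b·c: 1/5·5/2 + (-1)·(-17/11) = 45/22 ≠ 1/2 ⇒ order 1.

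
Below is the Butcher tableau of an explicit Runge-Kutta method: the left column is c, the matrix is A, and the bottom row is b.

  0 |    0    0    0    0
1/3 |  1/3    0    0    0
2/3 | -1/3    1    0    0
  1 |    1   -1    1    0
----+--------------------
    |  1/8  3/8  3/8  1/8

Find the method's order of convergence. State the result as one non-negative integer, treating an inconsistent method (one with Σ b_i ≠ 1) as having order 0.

b = (1/8, 3/8, 3/8, 1/8)
c = (0, 1/3, 2/3, 1)
Ac = (0, 0, 1/3, 1/3)
Σ b_i: 1/8·1 + 3/8·1 + 3/8·1 + 1/8·1 = 1 ✓
b·c: 3/8·1/3 + 3/8·2/3 + 1/8·1 = 1/2 ✓
b·c²: 3/8·1/9 + 3/8·4/9 + 1/8·1 = 1/3 ✓
b·Ac: 3/8·1/3 + 1/8·1/3 = 1/6 ✓
b·c³: 3/8·1/27 + 3/8·8/27 + 1/8·1 = 1/4 ✓
b·(c∘Ac): 3/8·2/9 + 1/8·1/3 = 1/8 ✓
b·Ac²: 3/8·1/9 + 1/8·1/3 = 1/12 ✓
b·A²c: 1/8·1/3 = 1/24 ✓; 4 stages ⇒ order 4.

4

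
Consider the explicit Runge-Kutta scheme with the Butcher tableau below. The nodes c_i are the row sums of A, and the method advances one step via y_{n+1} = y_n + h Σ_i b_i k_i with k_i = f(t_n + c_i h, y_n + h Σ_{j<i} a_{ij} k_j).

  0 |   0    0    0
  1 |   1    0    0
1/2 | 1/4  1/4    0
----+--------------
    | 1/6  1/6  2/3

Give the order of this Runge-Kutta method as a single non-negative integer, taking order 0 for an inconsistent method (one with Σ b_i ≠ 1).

b = (1/6, 1/6, 2/3)
c = (0, 1, 1/2)
Ac = (0, 0, 1/4)
Σ b_i: 1/6·1 + 1/6·1 + 2/3·1 = 1 ✓
b·c: 1/6·1 + 2/3·1/2 = 1/2 ✓
b·c²: 1/6·1 + 2/3·1/4 = 1/3 ✓
b·Ac: 2/3·1/4 = 1/6 ✓; 3 stages ⇒ order 3.

3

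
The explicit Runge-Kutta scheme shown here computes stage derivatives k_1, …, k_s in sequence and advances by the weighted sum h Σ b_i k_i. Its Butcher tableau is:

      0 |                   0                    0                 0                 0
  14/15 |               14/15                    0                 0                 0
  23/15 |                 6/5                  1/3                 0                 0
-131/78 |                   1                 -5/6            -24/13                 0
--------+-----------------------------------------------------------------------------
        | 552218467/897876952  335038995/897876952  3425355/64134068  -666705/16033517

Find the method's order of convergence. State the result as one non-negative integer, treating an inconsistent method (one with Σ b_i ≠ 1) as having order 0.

b = (552218467/897876952, 335038995/897876952, 3425355/64134068, -666705/16033517)
c = (0, 14/15, 23/15, -131/78)
Ac = (0, 0, 14/45, -2111/585)
Σ b_i: 552218467/897876952·1 + 335038995/897876952·1 + 3425355/64134068·1 + (-666705/16033517)·1 = 1 ✓
b·c: 335038995/897876952·14/15 + 3425355/64134068·23/15 + (-666705/16033517)·(-131/78) = 1/2 ✓
b·c²: 335038995/897876952·196/225 + 3425355/64134068·529/225 + (-666705/16033517)·17161/6084 = 1/3 ✓
b·Ac: 3425355/64134068·14/45 + (-666705/16033517)·(-2111/585) = 1/6 ✓
b·c³: 335038995/897876952·2744/3375 + 3425355/64134068·12167/3375 + (-666705/16033517)·(-2248091/474552) = 259968816287/375184297800 ≠ 1/4 ⇒ order 3.
b·(c∘Ac): 3425355/64134068·322/675 + (-666705/16033517)·276541/45630 = -163442969/721508265 ≠ 1/8
b·Ac²: 3425355/64134068·196/675 + (-666705/16033517)·(-44458/8775) = 32638279/144301653 ≠ 1/12
b·A²c: (-666705/16033517)·(-112/195) = 382928/16033517 ≠ 1/24

3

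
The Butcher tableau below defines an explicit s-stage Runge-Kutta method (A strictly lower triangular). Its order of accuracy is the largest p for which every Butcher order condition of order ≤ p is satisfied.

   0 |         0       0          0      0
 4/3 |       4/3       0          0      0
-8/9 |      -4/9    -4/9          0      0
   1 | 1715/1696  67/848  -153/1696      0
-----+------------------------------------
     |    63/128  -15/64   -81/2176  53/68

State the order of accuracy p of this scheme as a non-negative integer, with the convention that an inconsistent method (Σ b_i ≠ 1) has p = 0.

4

b = (63/128, -15/64, -81/2176, 53/68)
c = (0, 4/3, -8/9, 1)
Ac = (0, 0, -16/27, 59/318)
Σ b_i: 63/128·1 + (-15/64)·1 + (-81/2176)·1 + 53/68·1 = 1 ✓
b·c: (-15/64)·4/3 + (-81/2176)·(-8/9) + 53/68·1 = 1/2 ✓
b·c²: (-15/64)·16/9 + (-81/2176)·64/81 + 53/68·1 = 1/3 ✓
b·Ac: (-81/2176)·(-16/27) + 53/68·59/318 = 1/6 ✓
b·c³: (-15/64)·64/27 + (-81/2176)·(-512/729) + 53/68·1 = 1/4 ✓
b·(c∘Ac): (-81/2176)·128/243 + 53/68·59/318 = 1/8 ✓
b·Ac²: (-81/2176)·(-64/81) + 53/68·11/159 = 1/12 ✓
b·A²c: 53/68·17/318 = 1/24 ✓; 4 stages ⇒ order 4.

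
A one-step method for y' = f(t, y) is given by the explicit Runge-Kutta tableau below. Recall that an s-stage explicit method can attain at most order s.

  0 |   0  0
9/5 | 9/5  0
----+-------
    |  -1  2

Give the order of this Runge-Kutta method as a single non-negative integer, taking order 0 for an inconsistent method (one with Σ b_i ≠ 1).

1

b = (-1, 2)
c = (0, 9/5)
Σ b_i: (-1)·1 + 2·1 = 1 ✓
b·c: 2·9/5 = 18/5 ≠ 1/2 ⇒ order 1.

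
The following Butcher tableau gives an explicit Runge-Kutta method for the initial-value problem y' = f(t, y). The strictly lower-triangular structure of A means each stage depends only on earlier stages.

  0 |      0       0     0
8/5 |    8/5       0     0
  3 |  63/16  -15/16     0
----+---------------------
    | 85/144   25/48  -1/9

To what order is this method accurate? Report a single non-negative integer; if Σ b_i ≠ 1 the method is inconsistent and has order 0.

b = (85/144, 25/48, -1/9)
c = (0, 8/5, 3)
Ac = (0, 0, -3/2)
Σ b_i: 85/144·1 + 25/48·1 + (-1/9)·1 = 1 ✓
b·c: 25/48·8/5 + (-1/9)·3 = 1/2 ✓
b·c²: 25/48·64/25 + (-1/9)·9 = 1/3 ✓
b·Ac: (-1/9)·(-3/2) = 1/6 ✓; 3 stages ⇒ order 3.

3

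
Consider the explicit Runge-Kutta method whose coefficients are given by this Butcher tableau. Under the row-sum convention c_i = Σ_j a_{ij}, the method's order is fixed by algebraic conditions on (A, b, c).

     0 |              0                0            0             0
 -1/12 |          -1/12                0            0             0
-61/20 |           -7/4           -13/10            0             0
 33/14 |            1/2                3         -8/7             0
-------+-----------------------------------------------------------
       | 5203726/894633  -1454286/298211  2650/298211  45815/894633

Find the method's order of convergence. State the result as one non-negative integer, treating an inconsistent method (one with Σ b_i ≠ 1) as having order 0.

3

b = (5203726/894633, -1454286/298211, 2650/298211, 45815/894633)
c = (0, -1/12, -61/20, 33/14)
Ac = (0, 0, 13/120, 453/140)
Σ b_i: 5203726/894633·1 + (-1454286/298211)·1 + 2650/298211·1 + 45815/894633·1 = 1 ✓
b·c: (-1454286/298211)·(-1/12) + 2650/298211·(-61/20) + 45815/894633·33/14 = 1/2 ✓
b·c²: (-1454286/298211)·1/144 + 2650/298211·3721/400 + 45815/894633·1089/196 = 1/3 ✓
b·Ac: 2650/298211·13/120 + 45815/894633·453/140 = 1/6 ✓
b·c³: (-1454286/298211)·(-1/1728) + 2650/298211·(-226981/8000) + 45815/894633·35937/2744 = 316664869/751491720 ≠ 1/4 ⇒ order 3.
b·(c∘Ac): 2650/298211·(-793/2400) + 45815/894633·14949/1960 = 5548897/14314128 ≠ 1/8
b·Ac²: 2650/298211·(-13/1440) + 45815/894633·(-89129/8400) = -58343543/107355960 ≠ 1/12
b·A²c: 45815/894633·(-13/105) = -17017/2683899 ≠ 1/24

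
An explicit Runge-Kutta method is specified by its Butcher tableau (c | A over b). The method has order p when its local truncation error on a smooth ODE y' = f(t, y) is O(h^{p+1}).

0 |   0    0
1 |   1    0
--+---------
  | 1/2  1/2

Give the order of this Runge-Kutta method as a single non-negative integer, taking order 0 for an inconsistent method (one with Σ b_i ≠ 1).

2

b = (1/2, 1/2)
c = (0, 1)
Σ b_i: 1/2·1 + 1/2·1 = 1 ✓
b·c: 1/2·1 = 1/2 ✓; 2 stages ⇒ order 2.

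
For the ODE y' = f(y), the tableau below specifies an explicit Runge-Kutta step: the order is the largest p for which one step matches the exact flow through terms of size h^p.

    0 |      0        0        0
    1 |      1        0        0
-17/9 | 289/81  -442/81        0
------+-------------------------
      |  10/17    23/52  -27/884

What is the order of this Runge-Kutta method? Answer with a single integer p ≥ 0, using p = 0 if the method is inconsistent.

b = (10/17, 23/52, -27/884)
c = (0, 1, -17/9)
Ac = (0, 0, -442/81)
Σ b_i: 10/17·1 + 23/52·1 + (-27/884)·1 = 1 ✓
b·c: 23/52·1 + (-27/884)·(-17/9) = 1/2 ✓
b·c²: 23/52·1 + (-27/884)·289/81 = 1/3 ✓
b·Ac: (-27/884)·(-442/81) = 1/6 ✓; 3 stages ⇒ order 3.

3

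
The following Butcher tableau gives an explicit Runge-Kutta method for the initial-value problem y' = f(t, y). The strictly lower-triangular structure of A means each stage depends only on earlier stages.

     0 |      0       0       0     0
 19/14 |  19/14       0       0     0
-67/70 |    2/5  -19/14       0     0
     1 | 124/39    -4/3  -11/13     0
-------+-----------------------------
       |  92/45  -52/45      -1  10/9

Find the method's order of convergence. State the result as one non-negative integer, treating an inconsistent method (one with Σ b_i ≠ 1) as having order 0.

b = (92/45, -52/45, -1, 10/9)
c = (0, 19/14, -67/70, 1)
Ac = (0, 0, -361/196, -2729/2730)
Σ b_i: 92/45·1 + (-52/45)·1 + (-1)·1 + 10/9·1 = 1 ✓
b·c: (-52/45)·19/14 + (-1)·(-67/70) + 10/9·1 = 1/2 ✓
b·c²: (-52/45)·361/196 + (-1)·4489/4900 + 10/9·1 = -85261/44100 ≠ 1/3 ⇒ order 2.
b·Ac: (-1)·(-361/196) + 10/9·(-2729/2730) = 50299/68796 ≠ 1/6

2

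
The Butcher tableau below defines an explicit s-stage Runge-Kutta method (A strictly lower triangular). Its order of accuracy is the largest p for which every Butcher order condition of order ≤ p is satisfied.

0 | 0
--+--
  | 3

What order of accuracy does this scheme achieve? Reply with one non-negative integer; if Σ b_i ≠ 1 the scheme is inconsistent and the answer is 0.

b = (3)
c = (0)
Σ b_i: 3·1 = 3 ≠ 1 ⇒ order 0.

0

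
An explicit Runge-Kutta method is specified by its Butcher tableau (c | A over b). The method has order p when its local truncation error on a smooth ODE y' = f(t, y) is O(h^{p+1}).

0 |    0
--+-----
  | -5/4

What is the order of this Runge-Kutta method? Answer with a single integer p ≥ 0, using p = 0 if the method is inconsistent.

b = (-5/4)
c = (0)
Σ b_i: (-5/4)·1 = -5/4 ≠ 1 ⇒ order 0.

0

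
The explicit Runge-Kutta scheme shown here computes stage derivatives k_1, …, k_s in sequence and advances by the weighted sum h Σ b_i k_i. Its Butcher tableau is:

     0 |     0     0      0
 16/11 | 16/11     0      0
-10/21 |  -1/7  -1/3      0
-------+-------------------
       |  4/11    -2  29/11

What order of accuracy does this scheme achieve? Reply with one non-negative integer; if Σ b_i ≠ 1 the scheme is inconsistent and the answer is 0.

b = (4/11, -2, 29/11)
c = (0, 16/11, -10/21)
Ac = (0, 0, -16/33)
Σ b_i: 4/11·1 + (-2)·1 + 29/11·1 = 1 ✓
b·c: (-2)·16/11 + 29/11·(-10/21) = -962/231 ≠ 1/2 ⇒ order 1.

1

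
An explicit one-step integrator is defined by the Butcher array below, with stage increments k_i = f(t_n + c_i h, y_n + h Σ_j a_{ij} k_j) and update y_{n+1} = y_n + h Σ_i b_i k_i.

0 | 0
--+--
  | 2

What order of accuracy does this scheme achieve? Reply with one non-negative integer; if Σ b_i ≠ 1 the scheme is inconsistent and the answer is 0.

b = (2)
c = (0)
Σ b_i: 2·1 = 2 ≠ 1 ⇒ order 0.

0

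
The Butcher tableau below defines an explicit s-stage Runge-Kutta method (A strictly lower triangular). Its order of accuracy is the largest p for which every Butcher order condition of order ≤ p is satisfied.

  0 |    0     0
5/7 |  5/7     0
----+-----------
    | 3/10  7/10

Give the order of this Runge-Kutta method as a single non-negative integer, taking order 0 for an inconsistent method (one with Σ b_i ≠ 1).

b = (3/10, 7/10)
c = (0, 5/7)
Σ b_i: 3/10·1 + 7/10·1 = 1 ✓
b·c: 7/10·5/7 = 1/2 ✓; 2 stages ⇒ order 2.

2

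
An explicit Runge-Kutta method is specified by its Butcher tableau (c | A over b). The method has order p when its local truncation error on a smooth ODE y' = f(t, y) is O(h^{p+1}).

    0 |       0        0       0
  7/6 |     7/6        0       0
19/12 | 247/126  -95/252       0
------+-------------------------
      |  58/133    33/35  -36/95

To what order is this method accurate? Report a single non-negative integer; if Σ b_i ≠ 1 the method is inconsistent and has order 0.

3

b = (58/133, 33/35, -36/95)
c = (0, 7/6, 19/12)
Ac = (0, 0, -95/216)
Σ b_i: 58/133·1 + 33/35·1 + (-36/95)·1 = 1 ✓
b·c: 33/35·7/6 + (-36/95)·19/12 = 1/2 ✓
b·c²: 33/35·49/36 + (-36/95)·361/144 = 1/3 ✓
b·Ac: (-36/95)·(-95/216) = 1/6 ✓; 3 stages ⇒ order 3.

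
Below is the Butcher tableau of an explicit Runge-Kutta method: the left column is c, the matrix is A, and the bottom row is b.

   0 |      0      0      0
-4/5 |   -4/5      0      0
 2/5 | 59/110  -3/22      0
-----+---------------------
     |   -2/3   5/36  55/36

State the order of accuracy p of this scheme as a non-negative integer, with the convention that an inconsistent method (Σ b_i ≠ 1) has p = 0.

3

b = (-2/3, 5/36, 55/36)
c = (0, -4/5, 2/5)
Ac = (0, 0, 6/55)
Σ b_i: (-2/3)·1 + 5/36·1 + 55/36·1 = 1 ✓
b·c: 5/36·(-4/5) + 55/36·2/5 = 1/2 ✓
b·c²: 5/36·16/25 + 55/36·4/25 = 1/3 ✓
b·Ac: 55/36·6/55 = 1/6 ✓; 3 stages ⇒ order 3.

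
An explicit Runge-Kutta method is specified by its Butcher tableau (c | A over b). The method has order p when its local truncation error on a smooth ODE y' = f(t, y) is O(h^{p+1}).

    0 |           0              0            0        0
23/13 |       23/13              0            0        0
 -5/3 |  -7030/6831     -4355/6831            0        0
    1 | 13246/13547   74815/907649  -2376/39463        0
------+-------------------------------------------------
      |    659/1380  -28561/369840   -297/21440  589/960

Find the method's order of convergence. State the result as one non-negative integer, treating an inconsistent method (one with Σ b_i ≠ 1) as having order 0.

b = (659/1380, -28561/369840, -297/21440, 589/960)
c = (0, 23/13, -5/3, 1)
Ac = (0, 0, -335/297, 145/589)
Σ b_i: 659/1380·1 + (-28561/369840)·1 + (-297/21440)·1 + 589/960·1 = 1 ✓
b·c: (-28561/369840)·23/13 + (-297/21440)·(-5/3) + 589/960·1 = 1/2 ✓
b·c²: (-28561/369840)·529/169 + (-297/21440)·25/9 + 589/960·1 = 1/3 ✓
b·Ac: (-297/21440)·(-335/297) + 589/960·145/589 = 1/6 ✓
b·c³: (-28561/369840)·12167/2197 + (-297/21440)·(-125/27) + 589/960·1 = 1/4 ✓
b·(c∘Ac): (-297/21440)·1675/891 + 589/960·145/589 = 1/8 ✓
b·Ac²: (-297/21440)·(-7705/3861) + 589/960·695/7657 = 1/12 ✓
b·A²c: 589/960·40/589 = 1/24 ✓; 4 stages ⇒ order 4.

4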